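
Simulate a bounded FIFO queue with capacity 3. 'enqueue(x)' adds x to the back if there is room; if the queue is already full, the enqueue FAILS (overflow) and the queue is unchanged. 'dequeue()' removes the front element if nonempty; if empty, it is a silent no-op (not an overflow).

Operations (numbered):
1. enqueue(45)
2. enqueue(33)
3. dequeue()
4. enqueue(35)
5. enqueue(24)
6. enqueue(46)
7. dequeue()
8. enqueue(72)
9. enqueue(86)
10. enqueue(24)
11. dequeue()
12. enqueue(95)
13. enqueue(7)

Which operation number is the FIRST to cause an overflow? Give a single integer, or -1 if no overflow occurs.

1. enqueue(45): size=1
2. enqueue(33): size=2
3. dequeue(): size=1
4. enqueue(35): size=2
5. enqueue(24): size=3
6. enqueue(46): size=3=cap → OVERFLOW (fail)
7. dequeue(): size=2
8. enqueue(72): size=3
9. enqueue(86): size=3=cap → OVERFLOW (fail)
10. enqueue(24): size=3=cap → OVERFLOW (fail)
11. dequeue(): size=2
12. enqueue(95): size=3
13. enqueue(7): size=3=cap → OVERFLOW (fail)

Answer: 6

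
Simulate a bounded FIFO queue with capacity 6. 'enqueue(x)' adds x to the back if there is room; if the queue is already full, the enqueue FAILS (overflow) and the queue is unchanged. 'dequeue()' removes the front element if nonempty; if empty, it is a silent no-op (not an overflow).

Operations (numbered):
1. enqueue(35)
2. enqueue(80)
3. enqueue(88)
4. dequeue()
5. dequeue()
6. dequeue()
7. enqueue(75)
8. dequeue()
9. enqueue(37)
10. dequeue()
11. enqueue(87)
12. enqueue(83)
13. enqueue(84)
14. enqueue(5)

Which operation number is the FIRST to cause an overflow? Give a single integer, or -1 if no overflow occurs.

1. enqueue(35): size=1
2. enqueue(80): size=2
3. enqueue(88): size=3
4. dequeue(): size=2
5. dequeue(): size=1
6. dequeue(): size=0
7. enqueue(75): size=1
8. dequeue(): size=0
9. enqueue(37): size=1
10. dequeue(): size=0
11. enqueue(87): size=1
12. enqueue(83): size=2
13. enqueue(84): size=3
14. enqueue(5): size=4

Answer: -1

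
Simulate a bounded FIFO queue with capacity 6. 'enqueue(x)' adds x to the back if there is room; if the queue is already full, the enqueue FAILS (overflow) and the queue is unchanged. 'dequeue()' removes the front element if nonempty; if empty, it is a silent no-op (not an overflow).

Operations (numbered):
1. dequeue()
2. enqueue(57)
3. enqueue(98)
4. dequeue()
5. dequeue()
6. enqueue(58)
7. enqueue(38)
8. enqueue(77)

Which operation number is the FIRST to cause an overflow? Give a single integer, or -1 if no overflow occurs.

Answer: -1

Derivation:
1. dequeue(): empty, no-op, size=0
2. enqueue(57): size=1
3. enqueue(98): size=2
4. dequeue(): size=1
5. dequeue(): size=0
6. enqueue(58): size=1
7. enqueue(38): size=2
8. enqueue(77): size=3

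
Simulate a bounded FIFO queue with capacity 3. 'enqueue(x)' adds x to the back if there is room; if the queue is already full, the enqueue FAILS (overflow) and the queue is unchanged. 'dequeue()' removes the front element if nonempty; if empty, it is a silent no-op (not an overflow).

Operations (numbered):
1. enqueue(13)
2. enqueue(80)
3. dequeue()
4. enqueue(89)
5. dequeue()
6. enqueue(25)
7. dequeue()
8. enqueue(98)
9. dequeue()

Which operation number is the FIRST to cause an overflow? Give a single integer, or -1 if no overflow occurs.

Answer: -1

Derivation:
1. enqueue(13): size=1
2. enqueue(80): size=2
3. dequeue(): size=1
4. enqueue(89): size=2
5. dequeue(): size=1
6. enqueue(25): size=2
7. dequeue(): size=1
8. enqueue(98): size=2
9. dequeue(): size=1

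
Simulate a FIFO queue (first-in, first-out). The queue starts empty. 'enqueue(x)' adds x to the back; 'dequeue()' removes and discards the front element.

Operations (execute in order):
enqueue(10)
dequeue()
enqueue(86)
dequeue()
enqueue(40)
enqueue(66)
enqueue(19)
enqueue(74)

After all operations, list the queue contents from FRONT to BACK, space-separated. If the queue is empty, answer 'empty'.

Answer: 40 66 19 74

Derivation:
enqueue(10): [10]
dequeue(): []
enqueue(86): [86]
dequeue(): []
enqueue(40): [40]
enqueue(66): [40, 66]
enqueue(19): [40, 66, 19]
enqueue(74): [40, 66, 19, 74]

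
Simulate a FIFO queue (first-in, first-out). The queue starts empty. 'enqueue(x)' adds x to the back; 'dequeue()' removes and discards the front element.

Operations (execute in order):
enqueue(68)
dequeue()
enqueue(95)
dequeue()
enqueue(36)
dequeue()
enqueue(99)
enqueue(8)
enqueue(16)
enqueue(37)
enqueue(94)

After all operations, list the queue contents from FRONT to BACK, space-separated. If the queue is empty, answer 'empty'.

Answer: 99 8 16 37 94

Derivation:
enqueue(68): [68]
dequeue(): []
enqueue(95): [95]
dequeue(): []
enqueue(36): [36]
dequeue(): []
enqueue(99): [99]
enqueue(8): [99, 8]
enqueue(16): [99, 8, 16]
enqueue(37): [99, 8, 16, 37]
enqueue(94): [99, 8, 16, 37, 94]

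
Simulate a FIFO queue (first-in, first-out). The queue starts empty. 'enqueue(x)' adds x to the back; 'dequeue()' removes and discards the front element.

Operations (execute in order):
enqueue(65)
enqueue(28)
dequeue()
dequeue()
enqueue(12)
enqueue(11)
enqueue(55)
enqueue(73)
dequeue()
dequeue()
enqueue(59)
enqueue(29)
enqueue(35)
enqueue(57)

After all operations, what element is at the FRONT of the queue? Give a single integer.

Answer: 55

Derivation:
enqueue(65): queue = [65]
enqueue(28): queue = [65, 28]
dequeue(): queue = [28]
dequeue(): queue = []
enqueue(12): queue = [12]
enqueue(11): queue = [12, 11]
enqueue(55): queue = [12, 11, 55]
enqueue(73): queue = [12, 11, 55, 73]
dequeue(): queue = [11, 55, 73]
dequeue(): queue = [55, 73]
enqueue(59): queue = [55, 73, 59]
enqueue(29): queue = [55, 73, 59, 29]
enqueue(35): queue = [55, 73, 59, 29, 35]
enqueue(57): queue = [55, 73, 59, 29, 35, 57]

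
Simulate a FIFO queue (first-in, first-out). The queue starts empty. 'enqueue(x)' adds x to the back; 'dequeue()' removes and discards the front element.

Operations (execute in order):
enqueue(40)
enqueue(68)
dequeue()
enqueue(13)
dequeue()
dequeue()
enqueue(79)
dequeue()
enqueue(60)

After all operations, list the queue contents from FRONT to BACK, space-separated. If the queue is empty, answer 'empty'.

enqueue(40): [40]
enqueue(68): [40, 68]
dequeue(): [68]
enqueue(13): [68, 13]
dequeue(): [13]
dequeue(): []
enqueue(79): [79]
dequeue(): []
enqueue(60): [60]

Answer: 60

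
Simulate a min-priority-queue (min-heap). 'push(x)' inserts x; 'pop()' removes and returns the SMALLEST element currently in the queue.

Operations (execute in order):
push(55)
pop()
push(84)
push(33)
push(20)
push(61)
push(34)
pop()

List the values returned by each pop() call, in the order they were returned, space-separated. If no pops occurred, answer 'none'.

push(55): heap contents = [55]
pop() → 55: heap contents = []
push(84): heap contents = [84]
push(33): heap contents = [33, 84]
push(20): heap contents = [20, 33, 84]
push(61): heap contents = [20, 33, 61, 84]
push(34): heap contents = [20, 33, 34, 61, 84]
pop() → 20: heap contents = [33, 34, 61, 84]

Answer: 55 20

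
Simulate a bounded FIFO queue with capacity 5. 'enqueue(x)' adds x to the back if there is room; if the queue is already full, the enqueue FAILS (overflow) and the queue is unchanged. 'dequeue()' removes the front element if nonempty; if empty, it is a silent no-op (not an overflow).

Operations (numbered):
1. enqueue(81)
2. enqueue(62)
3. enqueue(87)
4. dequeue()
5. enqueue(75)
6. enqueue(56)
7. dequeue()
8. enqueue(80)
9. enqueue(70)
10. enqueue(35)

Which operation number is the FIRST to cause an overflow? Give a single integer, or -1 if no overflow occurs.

Answer: 10

Derivation:
1. enqueue(81): size=1
2. enqueue(62): size=2
3. enqueue(87): size=3
4. dequeue(): size=2
5. enqueue(75): size=3
6. enqueue(56): size=4
7. dequeue(): size=3
8. enqueue(80): size=4
9. enqueue(70): size=5
10. enqueue(35): size=5=cap → OVERFLOW (fail)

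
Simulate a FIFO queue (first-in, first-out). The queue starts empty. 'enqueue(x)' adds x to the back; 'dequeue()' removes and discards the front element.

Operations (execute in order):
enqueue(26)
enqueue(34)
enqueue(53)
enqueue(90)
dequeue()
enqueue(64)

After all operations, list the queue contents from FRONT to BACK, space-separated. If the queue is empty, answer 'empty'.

enqueue(26): [26]
enqueue(34): [26, 34]
enqueue(53): [26, 34, 53]
enqueue(90): [26, 34, 53, 90]
dequeue(): [34, 53, 90]
enqueue(64): [34, 53, 90, 64]

Answer: 34 53 90 64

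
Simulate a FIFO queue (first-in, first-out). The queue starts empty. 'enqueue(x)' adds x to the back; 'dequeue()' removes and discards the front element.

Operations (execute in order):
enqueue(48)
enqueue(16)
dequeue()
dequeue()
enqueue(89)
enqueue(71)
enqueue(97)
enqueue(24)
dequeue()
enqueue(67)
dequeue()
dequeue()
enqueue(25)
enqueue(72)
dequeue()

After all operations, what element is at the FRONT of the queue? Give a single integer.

Answer: 67

Derivation:
enqueue(48): queue = [48]
enqueue(16): queue = [48, 16]
dequeue(): queue = [16]
dequeue(): queue = []
enqueue(89): queue = [89]
enqueue(71): queue = [89, 71]
enqueue(97): queue = [89, 71, 97]
enqueue(24): queue = [89, 71, 97, 24]
dequeue(): queue = [71, 97, 24]
enqueue(67): queue = [71, 97, 24, 67]
dequeue(): queue = [97, 24, 67]
dequeue(): queue = [24, 67]
enqueue(25): queue = [24, 67, 25]
enqueue(72): queue = [24, 67, 25, 72]
dequeue(): queue = [67, 25, 72]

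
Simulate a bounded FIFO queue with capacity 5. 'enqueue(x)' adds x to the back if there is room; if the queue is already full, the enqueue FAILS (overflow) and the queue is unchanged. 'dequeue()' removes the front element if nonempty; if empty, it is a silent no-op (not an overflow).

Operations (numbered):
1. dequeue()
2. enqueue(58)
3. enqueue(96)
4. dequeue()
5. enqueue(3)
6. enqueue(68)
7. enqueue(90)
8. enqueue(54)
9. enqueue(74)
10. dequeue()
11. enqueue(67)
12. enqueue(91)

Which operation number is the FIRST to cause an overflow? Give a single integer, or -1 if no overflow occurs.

1. dequeue(): empty, no-op, size=0
2. enqueue(58): size=1
3. enqueue(96): size=2
4. dequeue(): size=1
5. enqueue(3): size=2
6. enqueue(68): size=3
7. enqueue(90): size=4
8. enqueue(54): size=5
9. enqueue(74): size=5=cap → OVERFLOW (fail)
10. dequeue(): size=4
11. enqueue(67): size=5
12. enqueue(91): size=5=cap → OVERFLOW (fail)

Answer: 9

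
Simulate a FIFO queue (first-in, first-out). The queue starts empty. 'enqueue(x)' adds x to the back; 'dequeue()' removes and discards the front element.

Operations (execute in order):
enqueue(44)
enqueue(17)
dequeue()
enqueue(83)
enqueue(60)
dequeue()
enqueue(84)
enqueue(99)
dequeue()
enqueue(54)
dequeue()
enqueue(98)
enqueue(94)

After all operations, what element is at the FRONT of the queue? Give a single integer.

Answer: 84

Derivation:
enqueue(44): queue = [44]
enqueue(17): queue = [44, 17]
dequeue(): queue = [17]
enqueue(83): queue = [17, 83]
enqueue(60): queue = [17, 83, 60]
dequeue(): queue = [83, 60]
enqueue(84): queue = [83, 60, 84]
enqueue(99): queue = [83, 60, 84, 99]
dequeue(): queue = [60, 84, 99]
enqueue(54): queue = [60, 84, 99, 54]
dequeue(): queue = [84, 99, 54]
enqueue(98): queue = [84, 99, 54, 98]
enqueue(94): queue = [84, 99, 54, 98, 94]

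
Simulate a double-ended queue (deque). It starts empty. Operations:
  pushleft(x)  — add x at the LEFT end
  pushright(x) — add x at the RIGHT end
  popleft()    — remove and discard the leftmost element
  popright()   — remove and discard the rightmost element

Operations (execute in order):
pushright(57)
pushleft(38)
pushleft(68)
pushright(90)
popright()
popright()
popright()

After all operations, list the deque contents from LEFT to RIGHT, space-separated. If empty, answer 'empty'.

Answer: 68

Derivation:
pushright(57): [57]
pushleft(38): [38, 57]
pushleft(68): [68, 38, 57]
pushright(90): [68, 38, 57, 90]
popright(): [68, 38, 57]
popright(): [68, 38]
popright(): [68]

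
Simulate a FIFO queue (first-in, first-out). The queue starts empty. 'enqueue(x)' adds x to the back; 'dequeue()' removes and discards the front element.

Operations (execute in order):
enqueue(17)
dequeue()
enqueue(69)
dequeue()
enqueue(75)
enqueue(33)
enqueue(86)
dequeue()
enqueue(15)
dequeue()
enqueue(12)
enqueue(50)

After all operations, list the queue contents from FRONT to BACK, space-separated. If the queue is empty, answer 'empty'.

Answer: 86 15 12 50

Derivation:
enqueue(17): [17]
dequeue(): []
enqueue(69): [69]
dequeue(): []
enqueue(75): [75]
enqueue(33): [75, 33]
enqueue(86): [75, 33, 86]
dequeue(): [33, 86]
enqueue(15): [33, 86, 15]
dequeue(): [86, 15]
enqueue(12): [86, 15, 12]
enqueue(50): [86, 15, 12, 50]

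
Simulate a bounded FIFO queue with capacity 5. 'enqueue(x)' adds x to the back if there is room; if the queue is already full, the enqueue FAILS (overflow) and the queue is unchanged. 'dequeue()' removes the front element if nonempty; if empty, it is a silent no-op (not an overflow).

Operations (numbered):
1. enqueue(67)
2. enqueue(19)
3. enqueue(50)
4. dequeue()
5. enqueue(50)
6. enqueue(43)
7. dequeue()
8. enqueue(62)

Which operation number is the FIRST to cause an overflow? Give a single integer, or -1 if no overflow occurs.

1. enqueue(67): size=1
2. enqueue(19): size=2
3. enqueue(50): size=3
4. dequeue(): size=2
5. enqueue(50): size=3
6. enqueue(43): size=4
7. dequeue(): size=3
8. enqueue(62): size=4

Answer: -1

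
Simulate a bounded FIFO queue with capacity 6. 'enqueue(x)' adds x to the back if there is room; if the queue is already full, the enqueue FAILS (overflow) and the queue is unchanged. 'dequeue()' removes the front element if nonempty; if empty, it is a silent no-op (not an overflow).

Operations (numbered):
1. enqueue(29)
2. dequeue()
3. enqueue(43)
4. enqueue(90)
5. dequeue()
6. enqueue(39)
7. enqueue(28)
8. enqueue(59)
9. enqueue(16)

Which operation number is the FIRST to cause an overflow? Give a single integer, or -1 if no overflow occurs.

Answer: -1

Derivation:
1. enqueue(29): size=1
2. dequeue(): size=0
3. enqueue(43): size=1
4. enqueue(90): size=2
5. dequeue(): size=1
6. enqueue(39): size=2
7. enqueue(28): size=3
8. enqueue(59): size=4
9. enqueue(16): size=5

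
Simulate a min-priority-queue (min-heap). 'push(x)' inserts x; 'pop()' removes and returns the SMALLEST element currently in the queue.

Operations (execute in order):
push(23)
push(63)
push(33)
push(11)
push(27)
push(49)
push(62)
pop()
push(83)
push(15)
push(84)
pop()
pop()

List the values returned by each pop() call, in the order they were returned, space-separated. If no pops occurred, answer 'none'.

push(23): heap contents = [23]
push(63): heap contents = [23, 63]
push(33): heap contents = [23, 33, 63]
push(11): heap contents = [11, 23, 33, 63]
push(27): heap contents = [11, 23, 27, 33, 63]
push(49): heap contents = [11, 23, 27, 33, 49, 63]
push(62): heap contents = [11, 23, 27, 33, 49, 62, 63]
pop() → 11: heap contents = [23, 27, 33, 49, 62, 63]
push(83): heap contents = [23, 27, 33, 49, 62, 63, 83]
push(15): heap contents = [15, 23, 27, 33, 49, 62, 63, 83]
push(84): heap contents = [15, 23, 27, 33, 49, 62, 63, 83, 84]
pop() → 15: heap contents = [23, 27, 33, 49, 62, 63, 83, 84]
pop() → 23: heap contents = [27, 33, 49, 62, 63, 83, 84]

Answer: 11 15 23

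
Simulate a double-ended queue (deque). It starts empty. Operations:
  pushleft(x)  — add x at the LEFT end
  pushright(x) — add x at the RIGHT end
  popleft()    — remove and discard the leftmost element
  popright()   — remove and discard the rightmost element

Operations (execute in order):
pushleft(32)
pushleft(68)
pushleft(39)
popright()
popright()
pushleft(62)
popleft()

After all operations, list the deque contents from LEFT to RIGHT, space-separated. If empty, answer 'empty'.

Answer: 39

Derivation:
pushleft(32): [32]
pushleft(68): [68, 32]
pushleft(39): [39, 68, 32]
popright(): [39, 68]
popright(): [39]
pushleft(62): [62, 39]
popleft(): [39]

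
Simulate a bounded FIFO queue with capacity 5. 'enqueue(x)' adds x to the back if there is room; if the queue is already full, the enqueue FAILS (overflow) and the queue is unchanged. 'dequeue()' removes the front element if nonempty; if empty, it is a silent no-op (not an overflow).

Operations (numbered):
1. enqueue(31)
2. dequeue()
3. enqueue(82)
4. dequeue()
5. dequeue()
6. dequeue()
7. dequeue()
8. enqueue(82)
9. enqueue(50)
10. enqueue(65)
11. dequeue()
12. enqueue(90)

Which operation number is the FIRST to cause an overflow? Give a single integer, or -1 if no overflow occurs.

1. enqueue(31): size=1
2. dequeue(): size=0
3. enqueue(82): size=1
4. dequeue(): size=0
5. dequeue(): empty, no-op, size=0
6. dequeue(): empty, no-op, size=0
7. dequeue(): empty, no-op, size=0
8. enqueue(82): size=1
9. enqueue(50): size=2
10. enqueue(65): size=3
11. dequeue(): size=2
12. enqueue(90): size=3

Answer: -1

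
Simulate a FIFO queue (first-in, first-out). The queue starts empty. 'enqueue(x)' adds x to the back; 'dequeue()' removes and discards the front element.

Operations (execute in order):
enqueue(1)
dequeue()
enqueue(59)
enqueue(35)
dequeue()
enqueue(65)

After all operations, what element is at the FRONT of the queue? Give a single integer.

Answer: 35

Derivation:
enqueue(1): queue = [1]
dequeue(): queue = []
enqueue(59): queue = [59]
enqueue(35): queue = [59, 35]
dequeue(): queue = [35]
enqueue(65): queue = [35, 65]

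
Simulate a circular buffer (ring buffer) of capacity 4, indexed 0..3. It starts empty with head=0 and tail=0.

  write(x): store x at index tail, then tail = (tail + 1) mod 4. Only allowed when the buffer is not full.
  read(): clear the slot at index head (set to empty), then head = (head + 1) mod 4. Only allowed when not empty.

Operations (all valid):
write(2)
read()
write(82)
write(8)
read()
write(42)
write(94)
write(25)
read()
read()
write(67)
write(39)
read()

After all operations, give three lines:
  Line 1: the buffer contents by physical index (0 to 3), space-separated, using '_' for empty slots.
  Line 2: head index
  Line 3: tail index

write(2): buf=[2 _ _ _], head=0, tail=1, size=1
read(): buf=[_ _ _ _], head=1, tail=1, size=0
write(82): buf=[_ 82 _ _], head=1, tail=2, size=1
write(8): buf=[_ 82 8 _], head=1, tail=3, size=2
read(): buf=[_ _ 8 _], head=2, tail=3, size=1
write(42): buf=[_ _ 8 42], head=2, tail=0, size=2
write(94): buf=[94 _ 8 42], head=2, tail=1, size=3
write(25): buf=[94 25 8 42], head=2, tail=2, size=4
read(): buf=[94 25 _ 42], head=3, tail=2, size=3
read(): buf=[94 25 _ _], head=0, tail=2, size=2
write(67): buf=[94 25 67 _], head=0, tail=3, size=3
write(39): buf=[94 25 67 39], head=0, tail=0, size=4
read(): buf=[_ 25 67 39], head=1, tail=0, size=3

Answer: _ 25 67 39
1
0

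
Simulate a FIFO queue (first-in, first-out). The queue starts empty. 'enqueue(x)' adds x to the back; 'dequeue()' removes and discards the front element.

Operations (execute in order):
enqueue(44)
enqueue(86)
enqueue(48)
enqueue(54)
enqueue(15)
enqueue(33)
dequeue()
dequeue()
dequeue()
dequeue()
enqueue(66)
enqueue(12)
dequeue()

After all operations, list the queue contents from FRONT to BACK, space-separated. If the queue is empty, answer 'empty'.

enqueue(44): [44]
enqueue(86): [44, 86]
enqueue(48): [44, 86, 48]
enqueue(54): [44, 86, 48, 54]
enqueue(15): [44, 86, 48, 54, 15]
enqueue(33): [44, 86, 48, 54, 15, 33]
dequeue(): [86, 48, 54, 15, 33]
dequeue(): [48, 54, 15, 33]
dequeue(): [54, 15, 33]
dequeue(): [15, 33]
enqueue(66): [15, 33, 66]
enqueue(12): [15, 33, 66, 12]
dequeue(): [33, 66, 12]

Answer: 33 66 12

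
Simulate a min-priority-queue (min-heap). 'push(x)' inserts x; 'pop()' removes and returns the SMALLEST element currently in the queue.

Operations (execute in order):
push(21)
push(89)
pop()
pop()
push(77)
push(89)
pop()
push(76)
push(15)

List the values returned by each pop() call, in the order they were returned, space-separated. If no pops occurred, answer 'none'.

push(21): heap contents = [21]
push(89): heap contents = [21, 89]
pop() → 21: heap contents = [89]
pop() → 89: heap contents = []
push(77): heap contents = [77]
push(89): heap contents = [77, 89]
pop() → 77: heap contents = [89]
push(76): heap contents = [76, 89]
push(15): heap contents = [15, 76, 89]

Answer: 21 89 77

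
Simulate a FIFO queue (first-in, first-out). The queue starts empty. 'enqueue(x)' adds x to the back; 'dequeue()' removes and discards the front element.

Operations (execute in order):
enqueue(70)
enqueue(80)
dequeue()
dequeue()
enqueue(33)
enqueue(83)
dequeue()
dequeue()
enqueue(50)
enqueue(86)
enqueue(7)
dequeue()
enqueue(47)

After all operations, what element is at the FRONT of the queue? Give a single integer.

enqueue(70): queue = [70]
enqueue(80): queue = [70, 80]
dequeue(): queue = [80]
dequeue(): queue = []
enqueue(33): queue = [33]
enqueue(83): queue = [33, 83]
dequeue(): queue = [83]
dequeue(): queue = []
enqueue(50): queue = [50]
enqueue(86): queue = [50, 86]
enqueue(7): queue = [50, 86, 7]
dequeue(): queue = [86, 7]
enqueue(47): queue = [86, 7, 47]

Answer: 86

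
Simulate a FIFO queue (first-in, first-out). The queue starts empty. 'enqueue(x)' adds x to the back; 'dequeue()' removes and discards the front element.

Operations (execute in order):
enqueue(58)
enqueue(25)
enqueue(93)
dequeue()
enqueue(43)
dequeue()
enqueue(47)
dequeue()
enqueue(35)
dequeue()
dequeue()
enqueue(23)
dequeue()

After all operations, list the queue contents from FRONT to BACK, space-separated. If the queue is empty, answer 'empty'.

enqueue(58): [58]
enqueue(25): [58, 25]
enqueue(93): [58, 25, 93]
dequeue(): [25, 93]
enqueue(43): [25, 93, 43]
dequeue(): [93, 43]
enqueue(47): [93, 43, 47]
dequeue(): [43, 47]
enqueue(35): [43, 47, 35]
dequeue(): [47, 35]
dequeue(): [35]
enqueue(23): [35, 23]
dequeue(): [23]

Answer: 23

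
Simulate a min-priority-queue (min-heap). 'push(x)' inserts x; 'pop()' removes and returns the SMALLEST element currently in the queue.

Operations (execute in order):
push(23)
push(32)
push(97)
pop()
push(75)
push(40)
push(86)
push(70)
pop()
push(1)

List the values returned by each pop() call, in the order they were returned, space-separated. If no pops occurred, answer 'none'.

Answer: 23 32

Derivation:
push(23): heap contents = [23]
push(32): heap contents = [23, 32]
push(97): heap contents = [23, 32, 97]
pop() → 23: heap contents = [32, 97]
push(75): heap contents = [32, 75, 97]
push(40): heap contents = [32, 40, 75, 97]
push(86): heap contents = [32, 40, 75, 86, 97]
push(70): heap contents = [32, 40, 70, 75, 86, 97]
pop() → 32: heap contents = [40, 70, 75, 86, 97]
push(1): heap contents = [1, 40, 70, 75, 86, 97]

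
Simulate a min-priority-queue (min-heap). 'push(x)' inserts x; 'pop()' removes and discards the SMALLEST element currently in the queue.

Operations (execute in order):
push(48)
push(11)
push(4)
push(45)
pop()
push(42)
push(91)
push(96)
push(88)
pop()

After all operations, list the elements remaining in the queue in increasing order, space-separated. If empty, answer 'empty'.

Answer: 42 45 48 88 91 96

Derivation:
push(48): heap contents = [48]
push(11): heap contents = [11, 48]
push(4): heap contents = [4, 11, 48]
push(45): heap contents = [4, 11, 45, 48]
pop() → 4: heap contents = [11, 45, 48]
push(42): heap contents = [11, 42, 45, 48]
push(91): heap contents = [11, 42, 45, 48, 91]
push(96): heap contents = [11, 42, 45, 48, 91, 96]
push(88): heap contents = [11, 42, 45, 48, 88, 91, 96]
pop() → 11: heap contents = [42, 45, 48, 88, 91, 96]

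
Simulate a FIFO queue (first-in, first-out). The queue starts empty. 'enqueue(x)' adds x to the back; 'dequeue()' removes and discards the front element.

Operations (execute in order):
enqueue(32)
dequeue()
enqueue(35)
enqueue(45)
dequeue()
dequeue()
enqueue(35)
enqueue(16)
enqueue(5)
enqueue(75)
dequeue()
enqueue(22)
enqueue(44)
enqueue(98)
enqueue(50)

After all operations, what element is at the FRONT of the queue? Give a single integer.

Answer: 16

Derivation:
enqueue(32): queue = [32]
dequeue(): queue = []
enqueue(35): queue = [35]
enqueue(45): queue = [35, 45]
dequeue(): queue = [45]
dequeue(): queue = []
enqueue(35): queue = [35]
enqueue(16): queue = [35, 16]
enqueue(5): queue = [35, 16, 5]
enqueue(75): queue = [35, 16, 5, 75]
dequeue(): queue = [16, 5, 75]
enqueue(22): queue = [16, 5, 75, 22]
enqueue(44): queue = [16, 5, 75, 22, 44]
enqueue(98): queue = [16, 5, 75, 22, 44, 98]
enqueue(50): queue = [16, 5, 75, 22, 44, 98, 50]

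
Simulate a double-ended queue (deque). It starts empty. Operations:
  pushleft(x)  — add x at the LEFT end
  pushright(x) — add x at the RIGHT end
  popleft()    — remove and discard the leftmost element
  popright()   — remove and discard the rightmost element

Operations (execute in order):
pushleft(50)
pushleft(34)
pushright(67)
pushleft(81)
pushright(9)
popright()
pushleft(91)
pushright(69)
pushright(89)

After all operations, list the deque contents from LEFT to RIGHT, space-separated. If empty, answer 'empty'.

pushleft(50): [50]
pushleft(34): [34, 50]
pushright(67): [34, 50, 67]
pushleft(81): [81, 34, 50, 67]
pushright(9): [81, 34, 50, 67, 9]
popright(): [81, 34, 50, 67]
pushleft(91): [91, 81, 34, 50, 67]
pushright(69): [91, 81, 34, 50, 67, 69]
pushright(89): [91, 81, 34, 50, 67, 69, 89]

Answer: 91 81 34 50 67 69 89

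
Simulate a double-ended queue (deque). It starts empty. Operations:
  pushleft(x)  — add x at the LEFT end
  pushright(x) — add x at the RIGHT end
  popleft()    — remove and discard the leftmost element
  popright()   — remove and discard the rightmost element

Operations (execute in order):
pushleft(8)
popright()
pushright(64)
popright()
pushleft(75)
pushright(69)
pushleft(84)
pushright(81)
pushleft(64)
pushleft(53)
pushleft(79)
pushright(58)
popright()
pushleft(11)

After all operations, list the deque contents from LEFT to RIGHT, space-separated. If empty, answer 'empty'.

Answer: 11 79 53 64 84 75 69 81

Derivation:
pushleft(8): [8]
popright(): []
pushright(64): [64]
popright(): []
pushleft(75): [75]
pushright(69): [75, 69]
pushleft(84): [84, 75, 69]
pushright(81): [84, 75, 69, 81]
pushleft(64): [64, 84, 75, 69, 81]
pushleft(53): [53, 64, 84, 75, 69, 81]
pushleft(79): [79, 53, 64, 84, 75, 69, 81]
pushright(58): [79, 53, 64, 84, 75, 69, 81, 58]
popright(): [79, 53, 64, 84, 75, 69, 81]
pushleft(11): [11, 79, 53, 64, 84, 75, 69, 81]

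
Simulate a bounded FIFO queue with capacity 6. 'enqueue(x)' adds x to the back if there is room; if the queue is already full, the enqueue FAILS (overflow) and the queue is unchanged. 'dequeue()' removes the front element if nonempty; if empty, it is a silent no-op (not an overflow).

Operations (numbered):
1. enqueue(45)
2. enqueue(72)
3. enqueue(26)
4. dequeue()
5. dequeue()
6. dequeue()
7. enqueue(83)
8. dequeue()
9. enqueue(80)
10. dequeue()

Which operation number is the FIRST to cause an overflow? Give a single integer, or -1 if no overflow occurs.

1. enqueue(45): size=1
2. enqueue(72): size=2
3. enqueue(26): size=3
4. dequeue(): size=2
5. dequeue(): size=1
6. dequeue(): size=0
7. enqueue(83): size=1
8. dequeue(): size=0
9. enqueue(80): size=1
10. dequeue(): size=0

Answer: -1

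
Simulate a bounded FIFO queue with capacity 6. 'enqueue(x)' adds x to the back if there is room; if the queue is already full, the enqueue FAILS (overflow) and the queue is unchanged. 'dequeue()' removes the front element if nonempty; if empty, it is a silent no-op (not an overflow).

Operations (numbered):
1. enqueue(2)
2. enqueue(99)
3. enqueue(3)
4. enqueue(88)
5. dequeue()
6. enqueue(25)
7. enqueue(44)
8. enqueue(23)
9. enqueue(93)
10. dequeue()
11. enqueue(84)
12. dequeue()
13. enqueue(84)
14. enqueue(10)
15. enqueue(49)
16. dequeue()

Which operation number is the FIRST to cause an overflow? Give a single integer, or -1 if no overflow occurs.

1. enqueue(2): size=1
2. enqueue(99): size=2
3. enqueue(3): size=3
4. enqueue(88): size=4
5. dequeue(): size=3
6. enqueue(25): size=4
7. enqueue(44): size=5
8. enqueue(23): size=6
9. enqueue(93): size=6=cap → OVERFLOW (fail)
10. dequeue(): size=5
11. enqueue(84): size=6
12. dequeue(): size=5
13. enqueue(84): size=6
14. enqueue(10): size=6=cap → OVERFLOW (fail)
15. enqueue(49): size=6=cap → OVERFLOW (fail)
16. dequeue(): size=5

Answer: 9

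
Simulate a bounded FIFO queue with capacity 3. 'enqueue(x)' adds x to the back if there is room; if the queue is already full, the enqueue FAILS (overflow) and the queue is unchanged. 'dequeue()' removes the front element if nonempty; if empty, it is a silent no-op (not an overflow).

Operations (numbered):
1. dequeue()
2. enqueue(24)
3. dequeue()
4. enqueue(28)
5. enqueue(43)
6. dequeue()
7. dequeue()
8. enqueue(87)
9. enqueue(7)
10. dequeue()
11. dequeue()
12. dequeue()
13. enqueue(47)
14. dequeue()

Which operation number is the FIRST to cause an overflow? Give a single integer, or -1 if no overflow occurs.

Answer: -1

Derivation:
1. dequeue(): empty, no-op, size=0
2. enqueue(24): size=1
3. dequeue(): size=0
4. enqueue(28): size=1
5. enqueue(43): size=2
6. dequeue(): size=1
7. dequeue(): size=0
8. enqueue(87): size=1
9. enqueue(7): size=2
10. dequeue(): size=1
11. dequeue(): size=0
12. dequeue(): empty, no-op, size=0
13. enqueue(47): size=1
14. dequeue(): size=0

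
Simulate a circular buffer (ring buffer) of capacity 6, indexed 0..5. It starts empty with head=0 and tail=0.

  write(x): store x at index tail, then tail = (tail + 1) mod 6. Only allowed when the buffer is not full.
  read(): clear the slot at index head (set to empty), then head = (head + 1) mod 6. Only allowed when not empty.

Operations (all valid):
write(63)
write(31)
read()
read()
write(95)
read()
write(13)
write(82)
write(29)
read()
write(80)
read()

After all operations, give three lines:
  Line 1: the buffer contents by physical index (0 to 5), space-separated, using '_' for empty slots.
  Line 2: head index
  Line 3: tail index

Answer: 80 _ _ _ _ 29
5
1

Derivation:
write(63): buf=[63 _ _ _ _ _], head=0, tail=1, size=1
write(31): buf=[63 31 _ _ _ _], head=0, tail=2, size=2
read(): buf=[_ 31 _ _ _ _], head=1, tail=2, size=1
read(): buf=[_ _ _ _ _ _], head=2, tail=2, size=0
write(95): buf=[_ _ 95 _ _ _], head=2, tail=3, size=1
read(): buf=[_ _ _ _ _ _], head=3, tail=3, size=0
write(13): buf=[_ _ _ 13 _ _], head=3, tail=4, size=1
write(82): buf=[_ _ _ 13 82 _], head=3, tail=5, size=2
write(29): buf=[_ _ _ 13 82 29], head=3, tail=0, size=3
read(): buf=[_ _ _ _ 82 29], head=4, tail=0, size=2
write(80): buf=[80 _ _ _ 82 29], head=4, tail=1, size=3
read(): buf=[80 _ _ _ _ 29], head=5, tail=1, size=2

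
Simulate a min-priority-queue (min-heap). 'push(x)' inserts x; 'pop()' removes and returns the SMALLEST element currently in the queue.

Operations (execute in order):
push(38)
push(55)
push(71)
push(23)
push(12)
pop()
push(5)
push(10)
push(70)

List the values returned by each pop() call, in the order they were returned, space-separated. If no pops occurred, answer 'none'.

push(38): heap contents = [38]
push(55): heap contents = [38, 55]
push(71): heap contents = [38, 55, 71]
push(23): heap contents = [23, 38, 55, 71]
push(12): heap contents = [12, 23, 38, 55, 71]
pop() → 12: heap contents = [23, 38, 55, 71]
push(5): heap contents = [5, 23, 38, 55, 71]
push(10): heap contents = [5, 10, 23, 38, 55, 71]
push(70): heap contents = [5, 10, 23, 38, 55, 70, 71]

Answer: 12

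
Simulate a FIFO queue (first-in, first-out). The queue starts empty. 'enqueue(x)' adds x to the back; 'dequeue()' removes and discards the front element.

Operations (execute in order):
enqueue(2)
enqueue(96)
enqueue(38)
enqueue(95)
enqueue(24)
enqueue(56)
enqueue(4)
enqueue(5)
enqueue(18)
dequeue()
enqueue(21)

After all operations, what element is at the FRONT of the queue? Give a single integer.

enqueue(2): queue = [2]
enqueue(96): queue = [2, 96]
enqueue(38): queue = [2, 96, 38]
enqueue(95): queue = [2, 96, 38, 95]
enqueue(24): queue = [2, 96, 38, 95, 24]
enqueue(56): queue = [2, 96, 38, 95, 24, 56]
enqueue(4): queue = [2, 96, 38, 95, 24, 56, 4]
enqueue(5): queue = [2, 96, 38, 95, 24, 56, 4, 5]
enqueue(18): queue = [2, 96, 38, 95, 24, 56, 4, 5, 18]
dequeue(): queue = [96, 38, 95, 24, 56, 4, 5, 18]
enqueue(21): queue = [96, 38, 95, 24, 56, 4, 5, 18, 21]

Answer: 96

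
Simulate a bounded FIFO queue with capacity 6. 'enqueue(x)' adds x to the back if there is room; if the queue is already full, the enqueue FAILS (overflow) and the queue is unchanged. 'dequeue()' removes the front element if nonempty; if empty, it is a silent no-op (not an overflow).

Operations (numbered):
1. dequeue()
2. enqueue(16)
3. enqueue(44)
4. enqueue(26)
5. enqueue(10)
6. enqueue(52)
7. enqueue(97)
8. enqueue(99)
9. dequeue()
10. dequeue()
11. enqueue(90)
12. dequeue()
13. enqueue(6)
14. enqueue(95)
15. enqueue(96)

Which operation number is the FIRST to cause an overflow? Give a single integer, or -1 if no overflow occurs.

Answer: 8

Derivation:
1. dequeue(): empty, no-op, size=0
2. enqueue(16): size=1
3. enqueue(44): size=2
4. enqueue(26): size=3
5. enqueue(10): size=4
6. enqueue(52): size=5
7. enqueue(97): size=6
8. enqueue(99): size=6=cap → OVERFLOW (fail)
9. dequeue(): size=5
10. dequeue(): size=4
11. enqueue(90): size=5
12. dequeue(): size=4
13. enqueue(6): size=5
14. enqueue(95): size=6
15. enqueue(96): size=6=cap → OVERFLOW (fail)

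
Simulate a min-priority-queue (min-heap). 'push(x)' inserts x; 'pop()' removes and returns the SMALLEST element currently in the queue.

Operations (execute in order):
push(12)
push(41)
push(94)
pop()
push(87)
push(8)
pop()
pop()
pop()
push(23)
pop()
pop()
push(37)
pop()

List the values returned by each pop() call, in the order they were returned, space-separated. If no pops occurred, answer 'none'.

Answer: 12 8 41 87 23 94 37

Derivation:
push(12): heap contents = [12]
push(41): heap contents = [12, 41]
push(94): heap contents = [12, 41, 94]
pop() → 12: heap contents = [41, 94]
push(87): heap contents = [41, 87, 94]
push(8): heap contents = [8, 41, 87, 94]
pop() → 8: heap contents = [41, 87, 94]
pop() → 41: heap contents = [87, 94]
pop() → 87: heap contents = [94]
push(23): heap contents = [23, 94]
pop() → 23: heap contents = [94]
pop() → 94: heap contents = []
push(37): heap contents = [37]
pop() → 37: heap contents = []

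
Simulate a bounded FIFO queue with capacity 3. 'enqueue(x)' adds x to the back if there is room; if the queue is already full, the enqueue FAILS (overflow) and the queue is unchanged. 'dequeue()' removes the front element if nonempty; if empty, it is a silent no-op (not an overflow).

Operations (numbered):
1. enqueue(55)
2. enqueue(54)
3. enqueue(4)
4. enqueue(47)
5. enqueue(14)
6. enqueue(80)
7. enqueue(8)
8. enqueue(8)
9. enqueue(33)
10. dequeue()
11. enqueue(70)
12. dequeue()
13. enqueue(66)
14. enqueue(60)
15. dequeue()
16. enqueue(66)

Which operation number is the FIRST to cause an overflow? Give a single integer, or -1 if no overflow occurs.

Answer: 4

Derivation:
1. enqueue(55): size=1
2. enqueue(54): size=2
3. enqueue(4): size=3
4. enqueue(47): size=3=cap → OVERFLOW (fail)
5. enqueue(14): size=3=cap → OVERFLOW (fail)
6. enqueue(80): size=3=cap → OVERFLOW (fail)
7. enqueue(8): size=3=cap → OVERFLOW (fail)
8. enqueue(8): size=3=cap → OVERFLOW (fail)
9. enqueue(33): size=3=cap → OVERFLOW (fail)
10. dequeue(): size=2
11. enqueue(70): size=3
12. dequeue(): size=2
13. enqueue(66): size=3
14. enqueue(60): size=3=cap → OVERFLOW (fail)
15. dequeue(): size=2
16. enqueue(66): size=3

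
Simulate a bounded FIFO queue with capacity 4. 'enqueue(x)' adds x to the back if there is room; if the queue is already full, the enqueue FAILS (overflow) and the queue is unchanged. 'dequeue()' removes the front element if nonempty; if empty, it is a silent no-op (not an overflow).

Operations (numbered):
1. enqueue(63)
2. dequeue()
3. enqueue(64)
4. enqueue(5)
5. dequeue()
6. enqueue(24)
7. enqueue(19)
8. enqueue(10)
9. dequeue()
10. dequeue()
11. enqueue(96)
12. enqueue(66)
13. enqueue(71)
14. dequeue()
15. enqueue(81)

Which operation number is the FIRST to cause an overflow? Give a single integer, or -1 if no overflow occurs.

1. enqueue(63): size=1
2. dequeue(): size=0
3. enqueue(64): size=1
4. enqueue(5): size=2
5. dequeue(): size=1
6. enqueue(24): size=2
7. enqueue(19): size=3
8. enqueue(10): size=4
9. dequeue(): size=3
10. dequeue(): size=2
11. enqueue(96): size=3
12. enqueue(66): size=4
13. enqueue(71): size=4=cap → OVERFLOW (fail)
14. dequeue(): size=3
15. enqueue(81): size=4

Answer: 13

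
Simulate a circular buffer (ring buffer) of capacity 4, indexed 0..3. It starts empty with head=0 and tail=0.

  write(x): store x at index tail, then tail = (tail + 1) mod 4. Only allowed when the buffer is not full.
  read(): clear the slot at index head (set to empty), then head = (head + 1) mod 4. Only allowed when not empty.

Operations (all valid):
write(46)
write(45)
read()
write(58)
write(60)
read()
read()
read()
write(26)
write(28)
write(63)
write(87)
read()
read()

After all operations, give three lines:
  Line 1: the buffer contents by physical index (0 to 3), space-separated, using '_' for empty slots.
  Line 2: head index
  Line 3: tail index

Answer: _ _ 63 87
2
0

Derivation:
write(46): buf=[46 _ _ _], head=0, tail=1, size=1
write(45): buf=[46 45 _ _], head=0, tail=2, size=2
read(): buf=[_ 45 _ _], head=1, tail=2, size=1
write(58): buf=[_ 45 58 _], head=1, tail=3, size=2
write(60): buf=[_ 45 58 60], head=1, tail=0, size=3
read(): buf=[_ _ 58 60], head=2, tail=0, size=2
read(): buf=[_ _ _ 60], head=3, tail=0, size=1
read(): buf=[_ _ _ _], head=0, tail=0, size=0
write(26): buf=[26 _ _ _], head=0, tail=1, size=1
write(28): buf=[26 28 _ _], head=0, tail=2, size=2
write(63): buf=[26 28 63 _], head=0, tail=3, size=3
write(87): buf=[26 28 63 87], head=0, tail=0, size=4
read(): buf=[_ 28 63 87], head=1, tail=0, size=3
read(): buf=[_ _ 63 87], head=2, tail=0, size=2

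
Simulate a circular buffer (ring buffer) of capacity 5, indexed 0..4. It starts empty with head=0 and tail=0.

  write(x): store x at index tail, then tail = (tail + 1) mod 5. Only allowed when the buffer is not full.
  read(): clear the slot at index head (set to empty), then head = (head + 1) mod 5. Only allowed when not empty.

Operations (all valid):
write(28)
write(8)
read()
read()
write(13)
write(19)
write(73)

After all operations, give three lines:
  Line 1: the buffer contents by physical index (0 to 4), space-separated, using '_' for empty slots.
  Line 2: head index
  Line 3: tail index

write(28): buf=[28 _ _ _ _], head=0, tail=1, size=1
write(8): buf=[28 8 _ _ _], head=0, tail=2, size=2
read(): buf=[_ 8 _ _ _], head=1, tail=2, size=1
read(): buf=[_ _ _ _ _], head=2, tail=2, size=0
write(13): buf=[_ _ 13 _ _], head=2, tail=3, size=1
write(19): buf=[_ _ 13 19 _], head=2, tail=4, size=2
write(73): buf=[_ _ 13 19 73], head=2, tail=0, size=3

Answer: _ _ 13 19 73
2
0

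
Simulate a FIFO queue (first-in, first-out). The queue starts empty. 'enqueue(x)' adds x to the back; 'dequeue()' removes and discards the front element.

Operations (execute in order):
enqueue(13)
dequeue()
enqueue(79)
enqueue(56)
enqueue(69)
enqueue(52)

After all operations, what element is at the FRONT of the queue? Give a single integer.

enqueue(13): queue = [13]
dequeue(): queue = []
enqueue(79): queue = [79]
enqueue(56): queue = [79, 56]
enqueue(69): queue = [79, 56, 69]
enqueue(52): queue = [79, 56, 69, 52]

Answer: 79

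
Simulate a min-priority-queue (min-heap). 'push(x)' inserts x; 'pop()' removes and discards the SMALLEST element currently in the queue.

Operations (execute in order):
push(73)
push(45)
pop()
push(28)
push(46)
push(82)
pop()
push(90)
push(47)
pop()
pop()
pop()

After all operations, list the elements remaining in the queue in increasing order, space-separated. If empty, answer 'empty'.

Answer: 82 90

Derivation:
push(73): heap contents = [73]
push(45): heap contents = [45, 73]
pop() → 45: heap contents = [73]
push(28): heap contents = [28, 73]
push(46): heap contents = [28, 46, 73]
push(82): heap contents = [28, 46, 73, 82]
pop() → 28: heap contents = [46, 73, 82]
push(90): heap contents = [46, 73, 82, 90]
push(47): heap contents = [46, 47, 73, 82, 90]
pop() → 46: heap contents = [47, 73, 82, 90]
pop() → 47: heap contents = [73, 82, 90]
pop() → 73: heap contents = [82, 90]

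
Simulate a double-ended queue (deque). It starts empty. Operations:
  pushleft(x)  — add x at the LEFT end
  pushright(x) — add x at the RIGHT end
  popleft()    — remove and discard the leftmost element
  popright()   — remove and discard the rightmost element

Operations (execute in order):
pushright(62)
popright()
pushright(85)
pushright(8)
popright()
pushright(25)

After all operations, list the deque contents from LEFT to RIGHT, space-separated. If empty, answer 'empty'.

pushright(62): [62]
popright(): []
pushright(85): [85]
pushright(8): [85, 8]
popright(): [85]
pushright(25): [85, 25]

Answer: 85 25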